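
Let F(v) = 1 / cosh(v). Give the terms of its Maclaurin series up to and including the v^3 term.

Invert the denominator's series and multiply.
[v^0] = 1;  [v^1] = 0;  [v^2] = -1/2;  [v^3] = 0.

1 - v^2/2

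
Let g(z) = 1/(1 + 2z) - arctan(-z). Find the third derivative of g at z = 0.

-50

Expand each term separately and add.
From the series, [z^3] g = -25/3; multiply by 3! = 6 to get -50.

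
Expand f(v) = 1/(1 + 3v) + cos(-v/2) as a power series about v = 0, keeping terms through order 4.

Expand each term separately and add.
f(0) = 2
f′(0) = -3
f′′(0) = 71/4
f′′′(0) = -162
f^(4)(0) = 126*2^(431/549)*3^(238/549)*5^(520/549)*7^(6/61)

21*2^(431/549)*3^(238/549)*5^(520/549)*7^(6/61)*v^4/4 - 27*v^3 + 71*v^2/8 - 3*v + 2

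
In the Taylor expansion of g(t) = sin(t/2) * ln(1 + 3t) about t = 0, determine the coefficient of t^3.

Take the Cauchy product of the two expansions.
g(0) = 0
g′(0) = 0
g′′(0) = 3
g′′′(0) = -27/2
So c_3 = g′′′(0)/3! = -9/4.

-9/4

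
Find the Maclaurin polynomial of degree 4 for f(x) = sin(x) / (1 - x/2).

x^4/24 + x^3/12 + x^2/2 + x

Expand each factor separately, then convolve coefficients.
f(0) = 0
f′(0) = 1
f′′(0) = 1
f′′′(0) = 1/2
f^(4)(0) = 1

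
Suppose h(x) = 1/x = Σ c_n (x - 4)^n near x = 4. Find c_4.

h(4) = 1/4
h′(4) = -1/16
h′′(4) = 1/32
h′′′(4) = -3/128
h^(4)(4) = 3/128
So c_4 = h^(4)(4)/4! = 1/1024.

1/1024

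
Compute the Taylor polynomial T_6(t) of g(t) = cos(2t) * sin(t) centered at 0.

121*t^5/120 - 13*t^3/6 + t

Expand each factor separately, then convolve coefficients.
g(0) = 0
g′(0) = 1
g′′(0) = 0
g′′′(0) = -13
g^(4)(0) = 0
g^(5)(0) = 121
g^(6)(0) = 0
The Taylor polynomial is Σ g^(k)(0)/k! · t^k.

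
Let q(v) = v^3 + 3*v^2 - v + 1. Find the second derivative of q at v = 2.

18

From the series, [(v - 2)^2] q = 9; multiply by 2! = 2 to get 18.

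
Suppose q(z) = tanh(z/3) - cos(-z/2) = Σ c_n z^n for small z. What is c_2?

Combine the two series term by term.
So c_2 = q′′(0)/2! = 1/8.

1/8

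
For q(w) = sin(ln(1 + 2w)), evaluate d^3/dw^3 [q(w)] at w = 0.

8

Let u equal the inner series; expand the outer function in u and truncate.
The coefficient of w^3 in the expansion is 4/3, so q′′′(0) = 3! * (4/3) = 8.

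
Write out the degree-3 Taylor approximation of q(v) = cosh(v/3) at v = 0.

Differentiate repeatedly and evaluate at the center.
q(0) = 1
q′(0) = 0
q′′(0) = 1/9
q′′′(0) = 0
Then c_k = q^(k)(0)/k! gives each Taylor coefficient.

v^2/18 + 1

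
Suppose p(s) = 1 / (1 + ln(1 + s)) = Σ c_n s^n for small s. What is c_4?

11/3

Use the geometric series for the reciprocal, then substitute.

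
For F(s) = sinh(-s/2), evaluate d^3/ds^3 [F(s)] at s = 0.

The coefficient of s^3 in the expansion is -1/48, so F′′′(0) = 3! * (-1/48) = -1/8.

-1/8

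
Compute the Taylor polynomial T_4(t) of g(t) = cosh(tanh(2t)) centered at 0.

Compose series: expand the inner function first, then feed it into the outer expansion.
g(0) = 1
g′(0) = 0
g′′(0) = 4
g′′′(0) = 0
g^(4)(0) = -112

-14*t^4/3 + 2*t^2 + 1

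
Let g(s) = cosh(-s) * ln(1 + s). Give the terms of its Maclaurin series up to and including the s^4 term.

-s^4/2 + 5*s^3/6 - s^2/2 + s

Take the Cauchy product of the two expansions.
g(0) = 0
g′(0) = 1
g′′(0) = -1
g′′′(0) = 5
g^(4)(0) = -12
The Taylor polynomial is Σ g^(k)(0)/k! · s^k.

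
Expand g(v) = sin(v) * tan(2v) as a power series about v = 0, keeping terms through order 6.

Expand each factor separately, then convolve coefficients.
g(0) = 0
g′(0) = 0
g′′(0) = 4
g′′′(0) = 0
g^(4)(0) = 56
g^(5)(0) = 0
g^(6)(0) = 2764

691*v^6/180 + 7*v^4/3 + 2*v^2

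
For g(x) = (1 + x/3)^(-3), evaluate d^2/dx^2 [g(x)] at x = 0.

From the series, [x^2] g = 2/3; multiply by 2! = 2 to get 4/3.

4/3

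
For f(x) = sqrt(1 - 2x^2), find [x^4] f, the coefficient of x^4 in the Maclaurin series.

-1/2

f(0) = 1
f′(0) = 0
f′′(0) = -2
f′′′(0) = 0
f^(4)(0) = -12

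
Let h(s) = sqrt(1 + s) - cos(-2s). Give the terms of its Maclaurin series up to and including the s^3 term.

s^3/16 + 15*s^2/8 + s/2

Combine the two series term by term.
h(0) = 0
h′(0) = 1/2
h′′(0) = 15/4
h′′′(0) = 3/8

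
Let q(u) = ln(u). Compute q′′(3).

-1/9

The coefficient of (u - 3)^2 in the expansion is -1/18, so q′′(3) = 2! * (-1/18) = -1/9.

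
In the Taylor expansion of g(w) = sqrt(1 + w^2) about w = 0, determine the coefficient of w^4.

Use the known series and substitute for the argument.
g(0) = 1
g′(0) = 0
g′′(0) = 1
g′′′(0) = 0
g^(4)(0) = -3

-1/8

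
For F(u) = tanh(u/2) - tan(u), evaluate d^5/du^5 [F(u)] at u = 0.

Add the two expansions coefficient-wise.
The coefficient of u^5 in the expansion is -31/240, so F^(5)(0) = 5! * (-31/240) = -31/2.

-31/2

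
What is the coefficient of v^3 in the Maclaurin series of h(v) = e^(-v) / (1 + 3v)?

-113/3

Multiply the two series term by term and collect like powers.
h(0) = 1
h′(0) = -4
h′′(0) = 25
h′′′(0) = -226
So c_3 = h′′′(0)/3! = -113/3.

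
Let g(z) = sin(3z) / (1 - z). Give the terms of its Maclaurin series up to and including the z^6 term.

21*z^6/40 + 21*z^5/40 - 3*z^4/2 - 3*z^3/2 + 3*z^2 + 3*z

Write out both Maclaurin series and multiply, keeping only the needed powers.
[z^0] = 0;  [z^1] = 3;  [z^2] = 3;  [z^3] = -3/2;  [z^4] = -3/2;  [z^5] = 21/40;  [z^6] = 21/40.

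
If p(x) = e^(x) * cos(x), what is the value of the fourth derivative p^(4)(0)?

Expand each factor separately, then convolve coefficients.
From the series, [x^4] p = -1/6; multiply by 4! = 24 to get -4.

-4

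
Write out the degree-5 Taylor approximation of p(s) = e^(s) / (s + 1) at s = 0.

Use 1/(1 - r) = Σ r^k on the denominator, then take the Cauchy product.
p(0) = 1
p′(0) = 0
p′′(0) = 1
p′′′(0) = -2
p^(4)(0) = 9
p^(5)(0) = -44

-11*s^5/30 + 3*s^4/8 - s^3/3 + s^2/2 + 1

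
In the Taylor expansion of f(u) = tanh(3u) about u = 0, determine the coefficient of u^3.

-9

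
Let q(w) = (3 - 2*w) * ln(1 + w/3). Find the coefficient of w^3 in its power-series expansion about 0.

4/27

Multiply each power in the prefactor through the base expansion.
So c_3 = q′′′(0)/3! = 4/27.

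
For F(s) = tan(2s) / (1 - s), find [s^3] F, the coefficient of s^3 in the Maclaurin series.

14/3

Write out both Maclaurin series and multiply, keeping only the needed powers.
F(0) = 0
F′(0) = 2
F′′(0) = 4
F′′′(0) = 28
So c_3 = F′′′(0)/3! = 14/3.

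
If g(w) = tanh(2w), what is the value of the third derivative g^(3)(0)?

-16

From the series, [w^3] g = -8/3; multiply by 3! = 6 to get -16.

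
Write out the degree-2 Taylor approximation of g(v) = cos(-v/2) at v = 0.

1 - v^2/8

Apply the Taylor formula c_k = f^(k)(a)/k!.
g(0) = 1
g′(0) = 0
g′′(0) = -1/4
Then c_k = g^(k)(0)/k! gives each Taylor coefficient.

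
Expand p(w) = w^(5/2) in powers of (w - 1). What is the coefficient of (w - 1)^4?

-5/128

Compute the successive derivatives at the expansion point and divide by k!.
p(1) = 1
p′(1) = 5/2
p′′(1) = 15/4
p′′′(1) = 15/8
p^(4)(1) = -15/16
So c_4 = p^(4)(1)/4! = -5/128.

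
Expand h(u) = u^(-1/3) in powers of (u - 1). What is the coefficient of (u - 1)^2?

h(1) = 1
h′(1) = -1/3
h′′(1) = 4/9
So c_2 = h′′(1)/2! = 2/9.

2/9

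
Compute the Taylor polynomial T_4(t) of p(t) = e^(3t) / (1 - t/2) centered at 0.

Expand each factor separately, then convolve coefficients.

115*t^4/16 + 61*t^3/8 + 25*t^2/4 + 7*t/2 + 1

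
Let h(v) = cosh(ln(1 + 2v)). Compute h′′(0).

Plug the Maclaurin series of the inner function into that of the outer and collect terms.
The coefficient of v^2 in the expansion is 2, so h′′(0) = 2! * (2) = 4.

4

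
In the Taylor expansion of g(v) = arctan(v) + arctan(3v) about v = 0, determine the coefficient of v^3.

Combine the two series term by term.
[v^0] = 0;  [v^1] = 4;  [v^2] = 0;  [v^3] = -28/3.
So c_3 = g′′′(0)/3! = -28/3.

-28/3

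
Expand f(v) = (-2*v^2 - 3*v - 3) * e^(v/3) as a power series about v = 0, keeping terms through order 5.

Shift and add copies of the series according to the polynomial's terms.
f(0) = -3
f′(0) = -4
f′′(0) = -19/3
f′′′(0) = -46/9
f^(4)(0) = -85/27
f^(5)(0) = -136/81

-17*v^5/1215 - 85*v^4/648 - 23*v^3/27 - 19*v^2/6 - 4*v - 3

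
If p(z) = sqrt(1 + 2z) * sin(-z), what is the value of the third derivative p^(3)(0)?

Expand each factor separately, then convolve coefficients.
From the series, [z^3] p = 2/3; multiply by 3! = 6 to get 4.

4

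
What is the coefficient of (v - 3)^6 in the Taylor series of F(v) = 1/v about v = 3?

1/2187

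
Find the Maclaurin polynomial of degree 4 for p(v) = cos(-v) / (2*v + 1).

337*v^4/24 - 7*v^3 + 7*v^2/2 - 2*v + 1

Use 1/(1 - r) = Σ r^k on the denominator, then take the Cauchy product.
p(0) = 1
p′(0) = -2
p′′(0) = 7
p′′′(0) = -42
p^(4)(0) = 337
The Taylor polynomial is Σ p^(k)(0)/k! · v^k.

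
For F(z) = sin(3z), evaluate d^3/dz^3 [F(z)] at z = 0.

-27

From the series, [z^3] F = -9/2; multiply by 3! = 6 to get -27.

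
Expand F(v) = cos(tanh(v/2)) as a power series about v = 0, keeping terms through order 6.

Substitute the inner expansion into the outer series and collect powers.
F(0) = 1
F′(0) = 0
F′′(0) = -1/4
F′′′(0) = 0
F^(4)(0) = 9/16
F^(5)(0) = 0
F^(6)(0) = -177/64

-59*v^6/15360 + 3*v^4/128 - v^2/8 + 1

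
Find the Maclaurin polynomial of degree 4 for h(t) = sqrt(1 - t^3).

1 - t^3/2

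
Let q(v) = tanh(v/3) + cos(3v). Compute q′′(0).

Combine the two series term by term.
The coefficient of v^2 in the expansion is -9/2, so q′′(0) = 2! * (-9/2) = -9.

-9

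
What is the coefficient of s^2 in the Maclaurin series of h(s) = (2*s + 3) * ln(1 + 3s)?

-15/2

Multiply each power in the prefactor through the base expansion.
h(0) = 0
h′(0) = 9
h′′(0) = -15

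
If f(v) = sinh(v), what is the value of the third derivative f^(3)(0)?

1

The coefficient of v^3 in the expansion is 1/6, so f′′′(0) = 3! * (1/6) = 1.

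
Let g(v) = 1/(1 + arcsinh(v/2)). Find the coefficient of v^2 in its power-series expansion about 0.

Plug the Maclaurin series of the inner function into that of the outer and collect terms.

1/4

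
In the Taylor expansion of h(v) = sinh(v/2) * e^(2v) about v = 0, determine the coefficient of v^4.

17/24

Multiply the two series term by term and collect like powers.
h(0) = 0
h′(0) = 1/2
h′′(0) = 2
h′′′(0) = 49/8
h^(4)(0) = 17
The Taylor polynomial is Σ h^(k)(0)/k! · v^k.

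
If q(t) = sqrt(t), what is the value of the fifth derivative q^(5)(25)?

21/12500000

From the series, [(t - 25)^5] q = 7/500000000; multiply by 5! = 120 to get 21/12500000.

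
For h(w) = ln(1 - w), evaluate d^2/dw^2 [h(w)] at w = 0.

The coefficient of w^2 in the expansion is -1/2, so h′′(0) = 2! * (-1/2) = -1.

-1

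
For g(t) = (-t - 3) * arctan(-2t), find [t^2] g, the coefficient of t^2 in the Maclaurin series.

2

Distribute the polynomial across the series and collect like powers.
[t^0] = 0;  [t^1] = 6;  [t^2] = 2.
So c_2 = g′′(0)/2! = 2.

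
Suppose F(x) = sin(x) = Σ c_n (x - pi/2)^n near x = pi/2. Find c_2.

F(pi/2) = 1
F′(pi/2) = 0
F′′(pi/2) = -1
So c_2 = F′′(pi/2)/2! = -1/2.

-1/2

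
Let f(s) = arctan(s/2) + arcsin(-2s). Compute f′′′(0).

Combine the two series term by term.
The coefficient of s^3 in the expansion is -11/8, so f′′′(0) = 3! * (-11/8) = -33/4.

-33/4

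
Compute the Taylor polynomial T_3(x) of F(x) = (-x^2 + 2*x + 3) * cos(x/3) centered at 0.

Shift and add copies of the series according to the polynomial's terms.
[x^0] = 3;  [x^1] = 2;  [x^2] = -7/6;  [x^3] = -1/9.

-x^3/9 - 7*x^2/6 + 2*x + 3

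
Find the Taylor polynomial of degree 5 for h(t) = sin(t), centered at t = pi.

[(t - pi)^0] = 0;  [(t - pi)^1] = -1;  [(t - pi)^2] = 0;  [(t - pi)^3] = 1/6;  [(t - pi)^4] = 0;  [(t - pi)^5] = -1/120.

-(t - pi)^5/120 + (t - pi)^3/6 - (t - pi)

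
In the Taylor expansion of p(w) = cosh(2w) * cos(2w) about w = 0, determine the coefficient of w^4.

Expand each factor separately, then convolve coefficients.
p(0) = 1
p′(0) = 0
p′′(0) = 0
p′′′(0) = 0
p^(4)(0) = -64

-8/3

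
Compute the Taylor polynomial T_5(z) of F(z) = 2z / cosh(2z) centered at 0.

20*z^5/3 - 4*z^3 + 2*z

Divide the numerator series by the denominator series (power-series long division).
F(0) = 0
F′(0) = 2
F′′(0) = 0
F′′′(0) = -24
F^(4)(0) = 0
F^(5)(0) = 800
Then c_k = F^(k)(0)/k! gives each Taylor coefficient.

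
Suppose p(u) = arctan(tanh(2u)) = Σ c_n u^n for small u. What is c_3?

-16/3

Substitute the inner expansion into the outer series and collect powers.
p(0) = 0
p′(0) = 2
p′′(0) = 0
p′′′(0) = -32
The Taylor polynomial is Σ p^(k)(0)/k! · u^k.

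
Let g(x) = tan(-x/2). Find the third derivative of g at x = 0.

-1/4

Differentiate repeatedly and evaluate at the center.
From the series, [x^3] g = -1/24; multiply by 3! = 6 to get -1/4.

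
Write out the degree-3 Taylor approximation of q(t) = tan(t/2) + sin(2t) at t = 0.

Expand each term separately and add.
q(0) = 0
q′(0) = 5/2
q′′(0) = 0
q′′′(0) = -31/4
The Taylor polynomial is Σ q^(k)(0)/k! · t^k.

-31*t^3/24 + 5*t/2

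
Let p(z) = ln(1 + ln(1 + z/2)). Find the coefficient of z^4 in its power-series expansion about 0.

Let u equal the inner series; expand the outer function in u and truncate.
p(0) = 0
p′(0) = 1/2
p′′(0) = -1/2
p′′′(0) = 7/8
p^(4)(0) = -35/16
Then c_k = p^(k)(0)/k! gives each Taylor coefficient.

-35/384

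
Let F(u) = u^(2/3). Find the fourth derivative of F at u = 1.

-56/81

The coefficient of (u - 1)^4 in the expansion is -7/243, so F^(4)(1) = 4! * (-7/243) = -56/81.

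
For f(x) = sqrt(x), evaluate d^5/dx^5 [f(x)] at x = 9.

From the series, [(x - 9)^5] f = 7/5038848; multiply by 5! = 120 to get 35/209952.

35/209952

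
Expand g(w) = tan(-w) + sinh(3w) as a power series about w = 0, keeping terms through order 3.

Expand each term separately and add.

25*w^3/6 + 2*w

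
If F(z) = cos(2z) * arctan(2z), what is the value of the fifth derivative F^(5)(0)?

1568

Write out both Maclaurin series and multiply, keeping only the needed powers.
From the series, [z^5] F = 196/15; multiply by 5! = 120 to get 1568.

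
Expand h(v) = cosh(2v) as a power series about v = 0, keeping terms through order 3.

2*v^2 + 1

Apply the Taylor formula c_k = f^(k)(a)/k!.
[v^0] = 1;  [v^1] = 0;  [v^2] = 2;  [v^3] = 0.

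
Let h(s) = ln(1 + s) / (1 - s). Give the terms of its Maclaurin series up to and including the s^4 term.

7*s^4/12 + 5*s^3/6 + s^2/2 + s

Multiply the two series term by term and collect like powers.
h(0) = 0
h′(0) = 1
h′′(0) = 1
h′′′(0) = 5
h^(4)(0) = 14
The Taylor polynomial is Σ h^(k)(0)/k! · s^k.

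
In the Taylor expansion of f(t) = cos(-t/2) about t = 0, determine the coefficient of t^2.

-1/8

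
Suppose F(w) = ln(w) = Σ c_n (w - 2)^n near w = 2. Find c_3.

F(2) = ln(2)
F′(2) = 1/2
F′′(2) = -1/4
F′′′(2) = 1/4

1/24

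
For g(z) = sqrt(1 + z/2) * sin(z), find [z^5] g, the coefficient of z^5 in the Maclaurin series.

Multiply the two series term by term and collect like powers.
g(0) = 0
g′(0) = 1
g′′(0) = 1/2
g′′′(0) = -19/16
g^(4)(0) = -13/16
g^(5)(0) = 341/256
So c_5 = g^(5)(0)/5! = 341/30720.

341/30720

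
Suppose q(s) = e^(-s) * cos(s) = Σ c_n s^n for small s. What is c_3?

Multiply the two series term by term and collect like powers.
[s^0] = 1;  [s^1] = -1;  [s^2] = 0;  [s^3] = 1/3.

1/3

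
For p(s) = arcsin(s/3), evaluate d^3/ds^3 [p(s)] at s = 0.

Differentiate repeatedly and evaluate at the center.
The coefficient of s^3 in the expansion is 1/162, so p′′′(0) = 3! * (1/162) = 1/27.

1/27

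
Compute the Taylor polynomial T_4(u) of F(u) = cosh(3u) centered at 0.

F(0) = 1
F′(0) = 0
F′′(0) = 9
F′′′(0) = 0
F^(4)(0) = 81

27*u^4/8 + 9*u^2/2 + 1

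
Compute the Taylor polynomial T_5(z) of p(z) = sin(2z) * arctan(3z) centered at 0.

-22*z^4 + 6*z^2

Write out both Maclaurin series and multiply, keeping only the needed powers.
p(0) = 0
p′(0) = 0
p′′(0) = 12
p′′′(0) = 0
p^(4)(0) = -528
p^(5)(0) = 0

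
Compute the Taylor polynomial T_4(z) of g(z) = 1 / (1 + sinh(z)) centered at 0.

Write 1/(1+u) = 1 - u + u^2 - u^3 + ... and substitute the series for u.

4*z^4/3 - 7*z^3/6 + z^2 - z + 1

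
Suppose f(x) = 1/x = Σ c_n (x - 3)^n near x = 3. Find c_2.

1/27

c_2 = f′′(3)/2! = 1/27.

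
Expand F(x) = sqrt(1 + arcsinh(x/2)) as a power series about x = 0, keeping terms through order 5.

Let u equal the inner series; expand the outer function in u and truncate.
F(0) = 1
F′(0) = 1/4
F′′(0) = -1/16
F′′′(0) = -1/64
F^(4)(0) = 1/256
F^(5)(0) = 129/1024
Then c_k = F^(k)(0)/k! gives each Taylor coefficient.

43*x^5/40960 + x^4/6144 - x^3/384 - x^2/32 + x/4 + 1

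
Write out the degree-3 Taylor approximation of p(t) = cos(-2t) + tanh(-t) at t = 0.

Combine the two series term by term.
[t^0] = 1;  [t^1] = -1;  [t^2] = -2;  [t^3] = 1/3.

t^3/3 - 2*t^2 - t + 1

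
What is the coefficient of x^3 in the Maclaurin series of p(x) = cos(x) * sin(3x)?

-6

Take the Cauchy product of the two expansions.
[x^0] = 0;  [x^1] = 3;  [x^2] = 0;  [x^3] = -6.
So c_3 = p′′′(0)/3! = -6.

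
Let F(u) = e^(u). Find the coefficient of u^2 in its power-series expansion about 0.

F(0) = 1
F′(0) = 1
F′′(0) = 1
Then c_k = F^(k)(0)/k! gives each Taylor coefficient.

1/2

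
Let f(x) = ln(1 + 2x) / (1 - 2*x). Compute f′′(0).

4

Expand 1/(denominator) as a geometric series and multiply by the numerator's series.
From the series, [x^2] f = 2; multiply by 2! = 2 to get 4.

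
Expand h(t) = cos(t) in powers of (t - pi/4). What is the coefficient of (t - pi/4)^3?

h(pi/4) = sqrt(2)/2
h′(pi/4) = -sqrt(2)/2
h′′(pi/4) = -sqrt(2)/2
h′′′(pi/4) = sqrt(2)/2
The Taylor polynomial is Σ h^(k)(pi/4)/k! · (t - pi/4)^k.

sqrt(2)/12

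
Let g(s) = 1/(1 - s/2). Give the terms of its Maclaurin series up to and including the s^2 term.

g(0) = 1
g′(0) = 1/2
g′′(0) = 1/2
Dividing each by k! gives the coefficients c_0, ..., c_2.

s^2/4 + s/2 + 1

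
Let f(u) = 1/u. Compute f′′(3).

2/27

From the series, [(u - 3)^2] f = 1/27; multiply by 2! = 2 to get 2/27.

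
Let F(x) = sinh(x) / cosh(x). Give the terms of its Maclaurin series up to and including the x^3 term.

-x^3/3 + x

Divide the numerator series by the denominator series (power-series long division).
F(0) = 0
F′(0) = 1
F′′(0) = 0
F′′′(0) = -2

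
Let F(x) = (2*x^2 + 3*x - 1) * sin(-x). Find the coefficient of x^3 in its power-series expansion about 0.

Multiply each power in the prefactor through the base expansion.
F(0) = 0
F′(0) = 1
F′′(0) = -6
F′′′(0) = -13
Then c_k = F^(k)(0)/k! gives each Taylor coefficient.

-13/6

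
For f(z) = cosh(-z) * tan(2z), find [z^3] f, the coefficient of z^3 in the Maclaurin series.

11/3

Expand each factor separately, then convolve coefficients.
[z^0] = 0;  [z^1] = 2;  [z^2] = 0;  [z^3] = 11/3.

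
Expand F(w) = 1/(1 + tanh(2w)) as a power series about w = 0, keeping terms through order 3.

-16*w^3/3 + 4*w^2 - 2*w + 1

Compose series: expand the inner function first, then feed it into the outer expansion.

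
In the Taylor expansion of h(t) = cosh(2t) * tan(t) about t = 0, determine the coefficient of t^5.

Write out both Maclaurin series and multiply, keeping only the needed powers.
[t^0] = 0;  [t^1] = 1;  [t^2] = 0;  [t^3] = 7/3;  [t^4] = 0;  [t^5] = 22/15.

22/15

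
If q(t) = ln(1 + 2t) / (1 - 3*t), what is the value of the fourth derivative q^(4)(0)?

960

Use 1/(1 - r) = Σ r^k on the denominator, then take the Cauchy product.
From the series, [t^4] q = 40; multiply by 4! = 24 to get 960.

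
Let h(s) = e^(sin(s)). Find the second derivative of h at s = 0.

Let u equal the inner series; expand the outer function in u and truncate.
From the series, [s^2] h = 1/2; multiply by 2! = 2 to get 1.

1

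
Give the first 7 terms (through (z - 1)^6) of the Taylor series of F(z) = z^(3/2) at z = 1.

Differentiate repeatedly and evaluate at the center.
[(z - 1)^0] = 1;  [(z - 1)^1] = 3/2;  [(z - 1)^2] = 3/8;  [(z - 1)^3] = -1/16;  [(z - 1)^4] = 3/128;  [(z - 1)^5] = -3/256;  [(z - 1)^6] = 7/1024.

7*(z - 1)^6/1024 - 3*(z - 1)^5/256 + 3*(z - 1)^4/128 - (z - 1)^3/16 + 3*(z - 1)^2/8 + 3*(z - 1)/2 + 1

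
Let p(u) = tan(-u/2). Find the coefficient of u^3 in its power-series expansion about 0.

Use the known series and substitute for the argument.
p(0) = 0
p′(0) = -1/2
p′′(0) = 0
p′′′(0) = -1/4
Then c_k = p^(k)(0)/k! gives each Taylor coefficient.

-1/24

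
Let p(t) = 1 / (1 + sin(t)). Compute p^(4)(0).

16

Use the geometric series for the reciprocal, then substitute.
The coefficient of t^4 in the expansion is 2/3, so p^(4)(0) = 4! * (2/3) = 16.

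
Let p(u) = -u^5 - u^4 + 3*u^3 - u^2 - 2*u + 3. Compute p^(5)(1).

From the series, [(u - 1)^5] p = -1; multiply by 5! = 120 to get -120.

-120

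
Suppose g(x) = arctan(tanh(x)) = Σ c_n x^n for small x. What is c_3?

Compose series: expand the inner function first, then feed it into the outer expansion.
g(0) = 0
g′(0) = 1
g′′(0) = 0
g′′′(0) = -4

-2/3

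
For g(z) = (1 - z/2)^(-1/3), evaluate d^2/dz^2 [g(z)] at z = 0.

1/9

The coefficient of z^2 in the expansion is 1/18, so g′′(0) = 2! * (1/18) = 1/9.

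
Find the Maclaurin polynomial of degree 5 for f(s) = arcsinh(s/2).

Use the known series and substitute for the argument.

3*s^5/1280 - s^3/48 + s/2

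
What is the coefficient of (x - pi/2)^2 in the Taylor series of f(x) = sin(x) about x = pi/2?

Use the known series and substitute for the argument.
So c_2 = f′′(pi/2)/2! = -1/2.

-1/2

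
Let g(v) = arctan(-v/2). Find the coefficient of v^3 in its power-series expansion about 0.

1/24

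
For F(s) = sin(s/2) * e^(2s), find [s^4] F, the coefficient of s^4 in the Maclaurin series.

Multiply the two series term by term and collect like powers.
[s^0] = 0;  [s^1] = 1/2;  [s^2] = 1;  [s^3] = 47/48;  [s^4] = 5/8.

5/8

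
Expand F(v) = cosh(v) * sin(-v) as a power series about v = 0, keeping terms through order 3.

-v^3/3 - v

Write out both Maclaurin series and multiply, keeping only the needed powers.
[v^0] = 0;  [v^1] = -1;  [v^2] = 0;  [v^3] = -1/3.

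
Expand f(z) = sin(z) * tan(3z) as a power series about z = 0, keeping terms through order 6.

Multiply the two series term by term and collect like powers.
f(0) = 0
f′(0) = 0
f′′(0) = 6
f′′′(0) = 0
f^(4)(0) = 204
f^(5)(0) = 0
f^(6)(0) = 22266

1237*z^6/40 + 17*z^4/2 + 3*z^2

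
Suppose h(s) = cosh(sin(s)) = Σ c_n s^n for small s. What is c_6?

-1/240

Substitute the inner expansion into the outer series and collect powers.
[s^0] = 1;  [s^1] = 0;  [s^2] = 1/2;  [s^3] = 0;  [s^4] = -1/8;  [s^5] = 0;  [s^6] = -1/240.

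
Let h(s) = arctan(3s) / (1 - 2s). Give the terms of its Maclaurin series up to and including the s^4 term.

Expand each factor separately, then convolve coefficients.
h(0) = 0
h′(0) = 3
h′′(0) = 12
h′′′(0) = 18
h^(4)(0) = 144

6*s^4 + 3*s^3 + 6*s^2 + 3*s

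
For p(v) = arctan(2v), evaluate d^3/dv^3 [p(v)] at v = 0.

Differentiate repeatedly and evaluate at the center.
From the series, [v^3] p = -8/3; multiply by 3! = 6 to get -16.

-16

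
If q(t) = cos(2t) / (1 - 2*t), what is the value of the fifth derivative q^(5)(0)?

Use 1/(1 - r) = Σ r^k on the denominator, then take the Cauchy product.
The coefficient of t^5 in the expansion is 52/3, so q^(5)(0) = 5! * (52/3) = 2080.

2080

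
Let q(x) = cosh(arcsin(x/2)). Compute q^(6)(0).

85/64

Compose series: expand the inner function first, then feed it into the outer expansion.
The coefficient of x^6 in the expansion is 17/9216, so q^(6)(0) = 6! * (17/9216) = 85/64.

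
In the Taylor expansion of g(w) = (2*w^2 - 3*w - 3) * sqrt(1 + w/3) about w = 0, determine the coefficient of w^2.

37/24

Shift and add copies of the series according to the polynomial's terms.
g(0) = -3
g′(0) = -7/2
g′′(0) = 37/12
Then c_k = g^(k)(0)/k! gives each Taylor coefficient.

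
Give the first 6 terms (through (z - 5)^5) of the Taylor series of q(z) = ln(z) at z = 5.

[(z - 5)^0] = ln(5);  [(z - 5)^1] = 1/5;  [(z - 5)^2] = -1/50;  [(z - 5)^3] = 1/375;  [(z - 5)^4] = -1/2500;  [(z - 5)^5] = 1/15625.

(z - 5)^5/15625 - (z - 5)^4/2500 + (z - 5)^3/375 - (z - 5)^2/50 + (z - 5)/5 + ln(5)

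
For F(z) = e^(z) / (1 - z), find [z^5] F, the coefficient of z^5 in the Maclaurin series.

163/60

Write out both Maclaurin series and multiply, keeping only the needed powers.
F(0) = 1
F′(0) = 2
F′′(0) = 5
F′′′(0) = 16
F^(4)(0) = 65
F^(5)(0) = 326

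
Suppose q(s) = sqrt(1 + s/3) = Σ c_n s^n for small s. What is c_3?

1/432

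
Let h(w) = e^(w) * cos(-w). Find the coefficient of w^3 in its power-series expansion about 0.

-1/3

Write out both Maclaurin series and multiply, keeping only the needed powers.
h(0) = 1
h′(0) = 1
h′′(0) = 0
h′′′(0) = -2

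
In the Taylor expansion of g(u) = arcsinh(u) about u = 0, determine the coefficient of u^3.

[u^0] = 0;  [u^1] = 1;  [u^2] = 0;  [u^3] = -1/6.

-1/6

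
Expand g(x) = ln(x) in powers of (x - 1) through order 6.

g(1) = 0
g′(1) = 1
g′′(1) = -1
g′′′(1) = 2
g^(4)(1) = -6
g^(5)(1) = 24
g^(6)(1) = -120

-(x - 1)^6/6 + (x - 1)^5/5 - (x - 1)^4/4 + (x - 1)^3/3 - (x - 1)^2/2 + (x - 1)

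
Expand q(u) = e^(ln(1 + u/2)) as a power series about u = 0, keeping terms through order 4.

Compose series: expand the inner function first, then feed it into the outer expansion.

u/2 + 1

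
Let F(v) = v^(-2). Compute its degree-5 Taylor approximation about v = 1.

Apply the Taylor formula c_k = f^(k)(a)/k!.
F(1) = 1
F′(1) = -2
F′′(1) = 6
F′′′(1) = -24
F^(4)(1) = 120
F^(5)(1) = -720

-6*(v - 1)^5 + 5*(v - 1)^4 - 4*(v - 1)^3 + 3*(v - 1)^2 - 2*(v - 1) + 1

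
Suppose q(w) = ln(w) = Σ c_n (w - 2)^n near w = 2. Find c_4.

-1/64

Apply the Taylor formula c_k = f^(k)(a)/k!.
q(2) = ln(2)
q′(2) = 1/2
q′′(2) = -1/4
q′′′(2) = 1/4
q^(4)(2) = -3/8
So c_4 = q^(4)(2)/4! = -1/64.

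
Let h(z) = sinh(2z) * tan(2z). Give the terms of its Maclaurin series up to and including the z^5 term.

Take the Cauchy product of the two expansions.
[z^0] = 0;  [z^1] = 0;  [z^2] = 4;  [z^3] = 0;  [z^4] = 8;  [z^5] = 0.

8*z^4 + 4*z^2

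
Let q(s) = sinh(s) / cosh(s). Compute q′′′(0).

-2

Divide the numerator series by the denominator series (power-series long division).
The coefficient of s^3 in the expansion is -1/3, so q′′′(0) = 3! * (-1/3) = -2.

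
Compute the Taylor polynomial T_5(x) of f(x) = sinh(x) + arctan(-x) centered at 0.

-23*x^5/120 + x^3/2

Combine the two series term by term.
[x^0] = 0;  [x^1] = 0;  [x^2] = 0;  [x^3] = 1/2;  [x^4] = 0;  [x^5] = -23/120.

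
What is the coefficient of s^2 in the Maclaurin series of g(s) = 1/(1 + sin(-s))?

Compose series: expand the inner function first, then feed it into the outer expansion.
g(0) = 1
g′(0) = 1
g′′(0) = 2
Then c_k = g^(k)(0)/k! gives each Taylor coefficient.

1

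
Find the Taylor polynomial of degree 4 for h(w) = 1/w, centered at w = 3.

(w - 3)^4/243 - (w - 3)^3/81 + (w - 3)^2/27 - (w - 3)/9 + 1/3

h(3) = 1/3
h′(3) = -1/9
h′′(3) = 2/27
h′′′(3) = -2/27
h^(4)(3) = 8/81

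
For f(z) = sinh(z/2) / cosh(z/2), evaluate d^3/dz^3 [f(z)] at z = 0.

Divide the numerator series by the denominator series (power-series long division).
From the series, [z^3] f = -1/24; multiply by 3! = 6 to get -1/4.

-1/4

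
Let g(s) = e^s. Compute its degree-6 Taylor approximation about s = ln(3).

(s - ln(3))^6/240 + (s - ln(3))^5/40 + (s - ln(3))^4/8 + (s - ln(3))^3/2 + 3*(s - ln(3))^2/2 + 3*(s - ln(3)) + 3

g(ln(3)) = 3
g′(ln(3)) = 3
g′′(ln(3)) = 3
g′′′(ln(3)) = 3
g^(4)(ln(3)) = 3
g^(5)(ln(3)) = 3
g^(6)(ln(3)) = 3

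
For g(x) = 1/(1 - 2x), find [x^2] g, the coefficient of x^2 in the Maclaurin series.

g(0) = 1
g′(0) = 2
g′′(0) = 8
Dividing each by k! gives the coefficients c_0, ..., c_2.

4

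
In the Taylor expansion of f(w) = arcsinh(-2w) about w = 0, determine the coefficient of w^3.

4/3

f(0) = 0
f′(0) = -2
f′′(0) = 0
f′′′(0) = 8
Dividing each by k! gives the coefficients c_0, ..., c_3.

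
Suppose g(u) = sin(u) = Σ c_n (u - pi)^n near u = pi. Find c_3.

g(pi) = 0
g′(pi) = -1
g′′(pi) = 0
g′′′(pi) = 1

1/6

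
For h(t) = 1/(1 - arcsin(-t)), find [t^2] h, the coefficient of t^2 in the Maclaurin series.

Let u equal the inner series; expand the outer function in u and truncate.
So c_2 = h′′(0)/2! = 1.

1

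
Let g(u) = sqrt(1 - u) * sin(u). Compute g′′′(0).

Multiply the two series term by term and collect like powers.
From the series, [u^3] g = -7/24; multiply by 3! = 6 to get -7/4.

-7/4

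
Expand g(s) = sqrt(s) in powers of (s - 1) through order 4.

g(1) = 1
g′(1) = 1/2
g′′(1) = -1/4
g′′′(1) = 3/8
g^(4)(1) = -15/16

-5*(s - 1)^4/128 + (s - 1)^3/16 - (s - 1)^2/8 + (s - 1)/2 + 1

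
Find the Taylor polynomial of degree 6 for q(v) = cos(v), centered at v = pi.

(v - pi)^6/720 - (v - pi)^4/24 + (v - pi)^2/2 - 1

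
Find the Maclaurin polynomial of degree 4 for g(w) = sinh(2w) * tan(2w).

Expand each factor separately, then convolve coefficients.
g(0) = 0
g′(0) = 0
g′′(0) = 8
g′′′(0) = 0
g^(4)(0) = 192

8*w^4 + 4*w^2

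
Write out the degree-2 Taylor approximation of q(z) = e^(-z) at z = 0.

[z^0] = 1;  [z^1] = -1;  [z^2] = 1/2.

z^2/2 - z + 1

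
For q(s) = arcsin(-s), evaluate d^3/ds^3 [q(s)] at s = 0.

The coefficient of s^3 in the expansion is -1/6, so q′′′(0) = 3! * (-1/6) = -1.

-1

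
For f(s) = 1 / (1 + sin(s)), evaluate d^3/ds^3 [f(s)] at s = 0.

-5

Expand as Σ (-1)^k u^k with u equal to the inner function's series.
The coefficient of s^3 in the expansion is -5/6, so f′′′(0) = 3! * (-5/6) = -5.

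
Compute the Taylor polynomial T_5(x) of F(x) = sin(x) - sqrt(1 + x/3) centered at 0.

2557*x^5/311040 + 5*x^4/10368 - 73*x^3/432 + x^2/72 + 5*x/6 - 1

Add the two expansions coefficient-wise.
[x^0] = -1;  [x^1] = 5/6;  [x^2] = 1/72;  [x^3] = -73/432;  [x^4] = 5/10368;  [x^5] = 2557/311040.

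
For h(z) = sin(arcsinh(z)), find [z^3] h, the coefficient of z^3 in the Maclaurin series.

Compose series: expand the inner function first, then feed it into the outer expansion.
[z^0] = 0;  [z^1] = 1;  [z^2] = 0;  [z^3] = -1/3.
So c_3 = h′′′(0)/3! = -1/3.

-1/3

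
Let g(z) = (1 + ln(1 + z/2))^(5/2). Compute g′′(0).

Plug the Maclaurin series of the inner function into that of the outer and collect terms.
The coefficient of z^2 in the expansion is 5/32, so g′′(0) = 2! * (5/32) = 5/16.

5/16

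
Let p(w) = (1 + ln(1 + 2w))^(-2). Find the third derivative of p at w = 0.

-368

Substitute the inner expansion into the outer series and collect powers.
From the series, [w^3] p = -184/3; multiply by 3! = 6 to get -368.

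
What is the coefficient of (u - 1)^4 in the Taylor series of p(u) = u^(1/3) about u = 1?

-10/243

p(1) = 1
p′(1) = 1/3
p′′(1) = -2/9
p′′′(1) = 10/27
p^(4)(1) = -80/81
So c_4 = p^(4)(1)/4! = -10/243.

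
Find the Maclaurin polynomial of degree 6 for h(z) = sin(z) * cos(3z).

Write out both Maclaurin series and multiply, keeping only the needed powers.

62*z^5/15 - 14*z^3/3 + z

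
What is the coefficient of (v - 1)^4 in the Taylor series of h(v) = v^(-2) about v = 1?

5

h(1) = 1
h′(1) = -2
h′′(1) = 6
h′′′(1) = -24
h^(4)(1) = 120
So c_4 = h^(4)(1)/4! = 5.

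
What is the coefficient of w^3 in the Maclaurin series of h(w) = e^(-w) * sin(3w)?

Expand each factor separately, then convolve coefficients.
[w^0] = 0;  [w^1] = 3;  [w^2] = -3;  [w^3] = -3.
So c_3 = h′′′(0)/3! = -3.

-3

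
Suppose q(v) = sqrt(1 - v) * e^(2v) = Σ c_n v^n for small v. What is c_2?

7/8

Multiply the two series term by term and collect like powers.
q(0) = 1
q′(0) = 3/2
q′′(0) = 7/4
Dividing each by k! gives the coefficients c_0, ..., c_2.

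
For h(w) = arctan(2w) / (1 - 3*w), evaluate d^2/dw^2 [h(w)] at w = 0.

Use 1/(1 - r) = Σ r^k on the denominator, then take the Cauchy product.
The coefficient of w^2 in the expansion is 6, so h′′(0) = 2! * (6) = 12.

12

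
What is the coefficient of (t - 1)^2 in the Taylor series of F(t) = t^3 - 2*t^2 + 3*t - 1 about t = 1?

1

F(1) = 1
F′(1) = 2
F′′(1) = 2
So c_2 = F′′(1)/2! = 1.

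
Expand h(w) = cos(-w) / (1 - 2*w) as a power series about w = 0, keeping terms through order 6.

Expand 1/(denominator) as a geometric series and multiply by the numerator's series.
h(0) = 1
h′(0) = 2
h′′(0) = 7
h′′′(0) = 42
h^(4)(0) = 337
h^(5)(0) = 3370
h^(6)(0) = 40439

40439*w^6/720 + 337*w^5/12 + 337*w^4/24 + 7*w^3 + 7*w^2/2 + 2*w + 1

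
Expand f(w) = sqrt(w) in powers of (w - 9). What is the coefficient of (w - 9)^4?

-5/279936

f(9) = 3
f′(9) = 1/6
f′′(9) = -1/108
f′′′(9) = 1/648
f^(4)(9) = -5/11664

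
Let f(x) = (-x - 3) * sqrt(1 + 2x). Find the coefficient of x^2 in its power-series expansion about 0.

Multiply each power in the prefactor through the base expansion.
[x^0] = -3;  [x^1] = -4;  [x^2] = 1/2.
So c_2 = f′′(0)/2! = 1/2.

1/2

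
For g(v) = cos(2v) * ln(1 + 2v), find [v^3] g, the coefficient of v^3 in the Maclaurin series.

Write out both Maclaurin series and multiply, keeping only the needed powers.
g(0) = 0
g′(0) = 2
g′′(0) = -4
g′′′(0) = -8

-4/3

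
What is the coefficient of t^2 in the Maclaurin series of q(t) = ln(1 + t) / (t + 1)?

-3/2

Expand 1/(denominator) as a geometric series and multiply by the numerator's series.
q(0) = 0
q′(0) = 1
q′′(0) = -3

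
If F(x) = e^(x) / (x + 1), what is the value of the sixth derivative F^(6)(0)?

Multiply the numerator's expansion by the denominator's geometric series.
The coefficient of x^6 in the expansion is 53/144, so F^(6)(0) = 6! * (53/144) = 265.

265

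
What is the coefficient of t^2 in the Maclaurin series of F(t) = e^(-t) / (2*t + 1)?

13/2

Expand 1/(denominator) as a geometric series and multiply by the numerator's series.
[t^0] = 1;  [t^1] = -3;  [t^2] = 13/2.
So c_2 = F′′(0)/2! = 13/2.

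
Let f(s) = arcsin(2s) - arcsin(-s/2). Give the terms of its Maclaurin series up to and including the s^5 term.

Combine the two series term by term.
f(0) = 0
f′(0) = 5/2
f′′(0) = 0
f′′′(0) = 65/8
f^(4)(0) = 0
f^(5)(0) = 9225/32
Dividing each by k! gives the coefficients c_0, ..., c_5.

615*s^5/256 + 65*s^3/48 + 5*s/2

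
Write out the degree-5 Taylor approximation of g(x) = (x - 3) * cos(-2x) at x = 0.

2*x^5/3 - 2*x^4 - 2*x^3 + 6*x^2 + x - 3

Shift and add copies of the series according to the polynomial's terms.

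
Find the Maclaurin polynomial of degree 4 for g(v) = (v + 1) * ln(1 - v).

Multiply each power in the prefactor through the base expansion.
g(0) = 0
g′(0) = -1
g′′(0) = -3
g′′′(0) = -5
g^(4)(0) = -14
Dividing each by k! gives the coefficients c_0, ..., c_4.

-7*v^4/12 - 5*v^3/6 - 3*v^2/2 - v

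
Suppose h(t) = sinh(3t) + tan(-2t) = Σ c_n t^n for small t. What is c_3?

11/6

Add the two expansions coefficient-wise.
[t^0] = 0;  [t^1] = 1;  [t^2] = 0;  [t^3] = 11/6.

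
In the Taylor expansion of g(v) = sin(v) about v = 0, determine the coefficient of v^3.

Use the known series and substitute for the argument.
g(0) = 0
g′(0) = 1
g′′(0) = 0
g′′′(0) = -1

-1/6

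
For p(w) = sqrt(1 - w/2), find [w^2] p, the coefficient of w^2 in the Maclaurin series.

-1/32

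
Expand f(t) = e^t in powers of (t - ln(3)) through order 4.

Compute the successive derivatives at the expansion point and divide by k!.

(t - ln(3))^4/8 + (t - ln(3))^3/2 + 3*(t - ln(3))^2/2 + 3*(t - ln(3)) + 3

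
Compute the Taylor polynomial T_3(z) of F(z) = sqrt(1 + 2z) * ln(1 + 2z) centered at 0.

Write out both Maclaurin series and multiply, keeping only the needed powers.
F(0) = 0
F′(0) = 2
F′′(0) = 0
F′′′(0) = -2
The Taylor polynomial is Σ F^(k)(0)/k! · z^k.

-z^3/3 + 2*z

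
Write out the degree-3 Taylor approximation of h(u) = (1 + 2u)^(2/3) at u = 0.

32*u^3/81 - 4*u^2/9 + 4*u/3 + 1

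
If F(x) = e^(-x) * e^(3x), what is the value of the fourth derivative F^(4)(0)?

16

Take the Cauchy product of the two expansions.
From the series, [x^4] F = 2/3; multiply by 4! = 24 to get 16.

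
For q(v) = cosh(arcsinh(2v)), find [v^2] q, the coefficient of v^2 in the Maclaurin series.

Plug the Maclaurin series of the inner function into that of the outer and collect terms.
[v^0] = 1;  [v^1] = 0;  [v^2] = 2.

2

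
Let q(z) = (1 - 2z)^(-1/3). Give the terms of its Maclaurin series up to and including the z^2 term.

8*z^2/9 + 2*z/3 + 1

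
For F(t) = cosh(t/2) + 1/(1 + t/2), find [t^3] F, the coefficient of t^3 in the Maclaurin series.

-1/8

Combine the two series term by term.
F(0) = 2
F′(0) = -1/2
F′′(0) = 3/4
F′′′(0) = -3/4
So c_3 = F′′′(0)/3! = -1/8.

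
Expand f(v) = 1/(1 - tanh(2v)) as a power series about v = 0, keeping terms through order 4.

Substitute the inner expansion into the outer series and collect powers.
[v^0] = 1;  [v^1] = 2;  [v^2] = 4;  [v^3] = 16/3;  [v^4] = 16/3.

16*v^4/3 + 16*v^3/3 + 4*v^2 + 2*v + 1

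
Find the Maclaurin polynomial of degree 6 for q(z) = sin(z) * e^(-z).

z^6/90 - z^5/30 + z^3/3 - z^2 + z

Multiply the two series term by term and collect like powers.
q(0) = 0
q′(0) = 1
q′′(0) = -2
q′′′(0) = 2
q^(4)(0) = 0
q^(5)(0) = -4
q^(6)(0) = 8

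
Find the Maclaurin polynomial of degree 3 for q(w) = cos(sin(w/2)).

1 - w^2/8

Let u equal the inner series; expand the outer function in u and truncate.
q(0) = 1
q′(0) = 0
q′′(0) = -1/4
q′′′(0) = 0
The Taylor polynomial is Σ q^(k)(0)/k! · w^k.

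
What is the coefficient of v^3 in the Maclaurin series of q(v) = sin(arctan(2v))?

-4

Plug the Maclaurin series of the inner function into that of the outer and collect terms.
[v^0] = 0;  [v^1] = 2;  [v^2] = 0;  [v^3] = -4.
So c_3 = q′′′(0)/3! = -4.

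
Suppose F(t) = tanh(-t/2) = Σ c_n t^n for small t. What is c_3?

1/24

F(0) = 0
F′(0) = -1/2
F′′(0) = 0
F′′′(0) = 1/4
So c_3 = F′′′(0)/3! = 1/24.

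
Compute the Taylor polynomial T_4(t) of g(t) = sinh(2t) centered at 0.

g(0) = 0
g′(0) = 2
g′′(0) = 0
g′′′(0) = 8
g^(4)(0) = 0

4*t^3/3 + 2*t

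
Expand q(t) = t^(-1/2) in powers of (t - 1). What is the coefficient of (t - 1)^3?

-5/16

q(1) = 1
q′(1) = -1/2
q′′(1) = 3/4
q′′′(1) = -15/8
So c_3 = q′′′(1)/3! = -5/16.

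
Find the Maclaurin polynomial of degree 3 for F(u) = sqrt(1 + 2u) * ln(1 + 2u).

Expand each factor separately, then convolve coefficients.
[u^0] = 0;  [u^1] = 2;  [u^2] = 0;  [u^3] = -1/3.

-u^3/3 + 2*u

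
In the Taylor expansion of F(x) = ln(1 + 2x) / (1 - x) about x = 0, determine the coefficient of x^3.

Expand 1/(denominator) as a geometric series and multiply by the numerator's series.

8/3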